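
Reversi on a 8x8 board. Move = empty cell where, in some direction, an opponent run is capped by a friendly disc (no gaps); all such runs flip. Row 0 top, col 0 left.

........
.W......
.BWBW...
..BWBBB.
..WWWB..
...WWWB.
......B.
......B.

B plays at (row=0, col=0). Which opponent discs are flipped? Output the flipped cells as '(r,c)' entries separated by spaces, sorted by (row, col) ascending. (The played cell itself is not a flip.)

Answer: (1,1) (2,2) (3,3) (4,4) (5,5)

Derivation:
Dir NW: edge -> no flip
Dir N: edge -> no flip
Dir NE: edge -> no flip
Dir W: edge -> no flip
Dir E: first cell '.' (not opp) -> no flip
Dir SW: edge -> no flip
Dir S: first cell '.' (not opp) -> no flip
Dir SE: opp run (1,1) (2,2) (3,3) (4,4) (5,5) capped by B -> flip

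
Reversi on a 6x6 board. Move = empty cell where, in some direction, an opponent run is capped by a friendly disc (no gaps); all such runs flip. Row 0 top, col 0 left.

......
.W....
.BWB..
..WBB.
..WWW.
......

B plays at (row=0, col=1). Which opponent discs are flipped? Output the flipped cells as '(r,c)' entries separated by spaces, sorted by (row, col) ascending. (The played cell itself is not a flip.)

Answer: (1,1)

Derivation:
Dir NW: edge -> no flip
Dir N: edge -> no flip
Dir NE: edge -> no flip
Dir W: first cell '.' (not opp) -> no flip
Dir E: first cell '.' (not opp) -> no flip
Dir SW: first cell '.' (not opp) -> no flip
Dir S: opp run (1,1) capped by B -> flip
Dir SE: first cell '.' (not opp) -> no flip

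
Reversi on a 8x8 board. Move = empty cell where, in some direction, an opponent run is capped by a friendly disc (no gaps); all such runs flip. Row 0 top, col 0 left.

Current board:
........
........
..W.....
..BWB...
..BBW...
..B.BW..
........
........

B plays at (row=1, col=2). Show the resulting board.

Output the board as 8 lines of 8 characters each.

Answer: ........
..B.....
..B.....
..BWB...
..BBW...
..B.BW..
........
........

Derivation:
Place B at (1,2); scan 8 dirs for brackets.
Dir NW: first cell '.' (not opp) -> no flip
Dir N: first cell '.' (not opp) -> no flip
Dir NE: first cell '.' (not opp) -> no flip
Dir W: first cell '.' (not opp) -> no flip
Dir E: first cell '.' (not opp) -> no flip
Dir SW: first cell '.' (not opp) -> no flip
Dir S: opp run (2,2) capped by B -> flip
Dir SE: first cell '.' (not opp) -> no flip
All flips: (2,2)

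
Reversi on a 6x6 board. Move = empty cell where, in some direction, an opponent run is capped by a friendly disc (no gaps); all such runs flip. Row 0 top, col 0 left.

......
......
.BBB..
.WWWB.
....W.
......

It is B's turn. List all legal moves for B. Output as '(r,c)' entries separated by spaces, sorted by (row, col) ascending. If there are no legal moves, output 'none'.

Answer: (3,0) (4,0) (4,1) (4,2) (4,3) (5,4) (5,5)

Derivation:
(2,0): no bracket -> illegal
(2,4): no bracket -> illegal
(3,0): flips 3 -> legal
(3,5): no bracket -> illegal
(4,0): flips 1 -> legal
(4,1): flips 2 -> legal
(4,2): flips 1 -> legal
(4,3): flips 2 -> legal
(4,5): no bracket -> illegal
(5,3): no bracket -> illegal
(5,4): flips 1 -> legal
(5,5): flips 2 -> legal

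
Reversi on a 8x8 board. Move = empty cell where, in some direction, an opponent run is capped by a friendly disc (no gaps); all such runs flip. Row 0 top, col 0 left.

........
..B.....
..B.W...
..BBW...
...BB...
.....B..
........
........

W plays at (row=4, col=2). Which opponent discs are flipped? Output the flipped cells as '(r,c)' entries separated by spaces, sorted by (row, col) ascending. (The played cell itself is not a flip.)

Dir NW: first cell '.' (not opp) -> no flip
Dir N: opp run (3,2) (2,2) (1,2), next='.' -> no flip
Dir NE: opp run (3,3) capped by W -> flip
Dir W: first cell '.' (not opp) -> no flip
Dir E: opp run (4,3) (4,4), next='.' -> no flip
Dir SW: first cell '.' (not opp) -> no flip
Dir S: first cell '.' (not opp) -> no flip
Dir SE: first cell '.' (not opp) -> no flip

Answer: (3,3)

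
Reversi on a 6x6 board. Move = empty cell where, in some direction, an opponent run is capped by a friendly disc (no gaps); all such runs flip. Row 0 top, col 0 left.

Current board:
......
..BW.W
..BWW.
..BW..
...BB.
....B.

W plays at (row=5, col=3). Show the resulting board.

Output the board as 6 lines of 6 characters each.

Place W at (5,3); scan 8 dirs for brackets.
Dir NW: first cell '.' (not opp) -> no flip
Dir N: opp run (4,3) capped by W -> flip
Dir NE: opp run (4,4), next='.' -> no flip
Dir W: first cell '.' (not opp) -> no flip
Dir E: opp run (5,4), next='.' -> no flip
Dir SW: edge -> no flip
Dir S: edge -> no flip
Dir SE: edge -> no flip
All flips: (4,3)

Answer: ......
..BW.W
..BWW.
..BW..
...WB.
...WB.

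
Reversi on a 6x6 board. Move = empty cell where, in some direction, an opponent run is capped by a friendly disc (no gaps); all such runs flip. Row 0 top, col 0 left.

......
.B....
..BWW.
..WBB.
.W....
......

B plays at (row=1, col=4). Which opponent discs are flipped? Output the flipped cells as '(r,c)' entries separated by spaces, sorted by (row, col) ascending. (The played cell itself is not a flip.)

Dir NW: first cell '.' (not opp) -> no flip
Dir N: first cell '.' (not opp) -> no flip
Dir NE: first cell '.' (not opp) -> no flip
Dir W: first cell '.' (not opp) -> no flip
Dir E: first cell '.' (not opp) -> no flip
Dir SW: opp run (2,3) (3,2) (4,1), next='.' -> no flip
Dir S: opp run (2,4) capped by B -> flip
Dir SE: first cell '.' (not opp) -> no flip

Answer: (2,4)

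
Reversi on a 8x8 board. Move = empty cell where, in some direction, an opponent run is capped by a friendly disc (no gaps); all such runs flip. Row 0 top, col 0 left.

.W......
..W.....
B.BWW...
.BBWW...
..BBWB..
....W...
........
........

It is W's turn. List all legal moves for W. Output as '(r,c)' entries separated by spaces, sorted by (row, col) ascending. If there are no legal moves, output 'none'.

(1,0): no bracket -> illegal
(1,1): flips 1 -> legal
(1,3): no bracket -> illegal
(2,1): flips 3 -> legal
(3,0): flips 2 -> legal
(3,5): no bracket -> illegal
(3,6): flips 1 -> legal
(4,0): no bracket -> illegal
(4,1): flips 3 -> legal
(4,6): flips 1 -> legal
(5,1): flips 1 -> legal
(5,2): flips 4 -> legal
(5,3): flips 1 -> legal
(5,5): no bracket -> illegal
(5,6): flips 1 -> legal

Answer: (1,1) (2,1) (3,0) (3,6) (4,1) (4,6) (5,1) (5,2) (5,3) (5,6)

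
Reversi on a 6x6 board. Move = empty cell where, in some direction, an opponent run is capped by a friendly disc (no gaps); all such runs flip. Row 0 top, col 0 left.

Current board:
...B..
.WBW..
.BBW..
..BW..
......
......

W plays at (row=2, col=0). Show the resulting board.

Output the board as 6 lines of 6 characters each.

Place W at (2,0); scan 8 dirs for brackets.
Dir NW: edge -> no flip
Dir N: first cell '.' (not opp) -> no flip
Dir NE: first cell 'W' (not opp) -> no flip
Dir W: edge -> no flip
Dir E: opp run (2,1) (2,2) capped by W -> flip
Dir SW: edge -> no flip
Dir S: first cell '.' (not opp) -> no flip
Dir SE: first cell '.' (not opp) -> no flip
All flips: (2,1) (2,2)

Answer: ...B..
.WBW..
WWWW..
..BW..
......
......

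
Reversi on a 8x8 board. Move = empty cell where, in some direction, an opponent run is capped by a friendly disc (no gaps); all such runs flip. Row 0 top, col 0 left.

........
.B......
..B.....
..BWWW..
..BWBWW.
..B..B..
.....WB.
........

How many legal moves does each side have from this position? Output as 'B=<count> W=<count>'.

Answer: B=9 W=11

Derivation:
-- B to move --
(2,3): no bracket -> illegal
(2,4): flips 2 -> legal
(2,5): flips 4 -> legal
(2,6): flips 1 -> legal
(3,6): flips 3 -> legal
(3,7): flips 1 -> legal
(4,7): flips 2 -> legal
(5,3): no bracket -> illegal
(5,4): flips 1 -> legal
(5,6): no bracket -> illegal
(5,7): no bracket -> illegal
(6,4): flips 1 -> legal
(7,4): no bracket -> illegal
(7,5): flips 1 -> legal
(7,6): no bracket -> illegal
B mobility = 9
-- W to move --
(0,0): flips 2 -> legal
(0,1): no bracket -> illegal
(0,2): no bracket -> illegal
(1,0): no bracket -> illegal
(1,2): no bracket -> illegal
(1,3): no bracket -> illegal
(2,0): no bracket -> illegal
(2,1): flips 1 -> legal
(2,3): no bracket -> illegal
(3,1): flips 1 -> legal
(4,1): flips 1 -> legal
(5,1): flips 1 -> legal
(5,3): flips 1 -> legal
(5,4): flips 1 -> legal
(5,6): no bracket -> illegal
(5,7): no bracket -> illegal
(6,1): flips 1 -> legal
(6,2): no bracket -> illegal
(6,3): no bracket -> illegal
(6,4): flips 1 -> legal
(6,7): flips 1 -> legal
(7,5): no bracket -> illegal
(7,6): no bracket -> illegal
(7,7): flips 3 -> legal
W mobility = 11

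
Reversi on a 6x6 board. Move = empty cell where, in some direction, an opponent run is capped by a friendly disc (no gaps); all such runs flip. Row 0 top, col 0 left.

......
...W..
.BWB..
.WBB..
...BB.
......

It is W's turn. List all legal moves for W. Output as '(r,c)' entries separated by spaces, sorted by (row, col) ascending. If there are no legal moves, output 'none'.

(1,0): no bracket -> illegal
(1,1): flips 1 -> legal
(1,2): no bracket -> illegal
(1,4): no bracket -> illegal
(2,0): flips 1 -> legal
(2,4): flips 1 -> legal
(3,0): no bracket -> illegal
(3,4): flips 2 -> legal
(3,5): no bracket -> illegal
(4,1): no bracket -> illegal
(4,2): flips 1 -> legal
(4,5): no bracket -> illegal
(5,2): no bracket -> illegal
(5,3): flips 3 -> legal
(5,4): no bracket -> illegal
(5,5): flips 2 -> legal

Answer: (1,1) (2,0) (2,4) (3,4) (4,2) (5,3) (5,5)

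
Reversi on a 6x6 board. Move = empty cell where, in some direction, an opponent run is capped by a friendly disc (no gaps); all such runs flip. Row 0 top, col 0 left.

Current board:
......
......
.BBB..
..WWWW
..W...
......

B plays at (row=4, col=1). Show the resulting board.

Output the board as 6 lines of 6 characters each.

Place B at (4,1); scan 8 dirs for brackets.
Dir NW: first cell '.' (not opp) -> no flip
Dir N: first cell '.' (not opp) -> no flip
Dir NE: opp run (3,2) capped by B -> flip
Dir W: first cell '.' (not opp) -> no flip
Dir E: opp run (4,2), next='.' -> no flip
Dir SW: first cell '.' (not opp) -> no flip
Dir S: first cell '.' (not opp) -> no flip
Dir SE: first cell '.' (not opp) -> no flip
All flips: (3,2)

Answer: ......
......
.BBB..
..BWWW
.BW...
......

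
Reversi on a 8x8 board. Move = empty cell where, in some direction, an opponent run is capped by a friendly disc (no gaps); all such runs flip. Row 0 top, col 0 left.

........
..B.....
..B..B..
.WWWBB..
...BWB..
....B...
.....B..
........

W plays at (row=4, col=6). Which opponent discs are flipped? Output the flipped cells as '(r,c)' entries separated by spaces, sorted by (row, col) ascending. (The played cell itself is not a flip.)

Answer: (4,5)

Derivation:
Dir NW: opp run (3,5), next='.' -> no flip
Dir N: first cell '.' (not opp) -> no flip
Dir NE: first cell '.' (not opp) -> no flip
Dir W: opp run (4,5) capped by W -> flip
Dir E: first cell '.' (not opp) -> no flip
Dir SW: first cell '.' (not opp) -> no flip
Dir S: first cell '.' (not opp) -> no flip
Dir SE: first cell '.' (not opp) -> no flip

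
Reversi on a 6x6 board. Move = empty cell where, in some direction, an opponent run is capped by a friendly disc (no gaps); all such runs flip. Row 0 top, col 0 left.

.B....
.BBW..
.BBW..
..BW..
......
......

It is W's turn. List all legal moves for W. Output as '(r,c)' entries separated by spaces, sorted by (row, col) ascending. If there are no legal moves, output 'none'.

Answer: (0,0) (1,0) (2,0) (3,1) (4,1)

Derivation:
(0,0): flips 2 -> legal
(0,2): no bracket -> illegal
(0,3): no bracket -> illegal
(1,0): flips 2 -> legal
(2,0): flips 2 -> legal
(3,0): no bracket -> illegal
(3,1): flips 2 -> legal
(4,1): flips 1 -> legal
(4,2): no bracket -> illegal
(4,3): no bracket -> illegal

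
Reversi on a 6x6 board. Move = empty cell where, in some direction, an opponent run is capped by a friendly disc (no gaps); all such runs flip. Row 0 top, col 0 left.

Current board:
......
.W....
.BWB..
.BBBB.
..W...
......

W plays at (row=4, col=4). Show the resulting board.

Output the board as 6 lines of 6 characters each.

Answer: ......
.W....
.BWB..
.BBWB.
..W.W.
......

Derivation:
Place W at (4,4); scan 8 dirs for brackets.
Dir NW: opp run (3,3) capped by W -> flip
Dir N: opp run (3,4), next='.' -> no flip
Dir NE: first cell '.' (not opp) -> no flip
Dir W: first cell '.' (not opp) -> no flip
Dir E: first cell '.' (not opp) -> no flip
Dir SW: first cell '.' (not opp) -> no flip
Dir S: first cell '.' (not opp) -> no flip
Dir SE: first cell '.' (not opp) -> no flip
All flips: (3,3)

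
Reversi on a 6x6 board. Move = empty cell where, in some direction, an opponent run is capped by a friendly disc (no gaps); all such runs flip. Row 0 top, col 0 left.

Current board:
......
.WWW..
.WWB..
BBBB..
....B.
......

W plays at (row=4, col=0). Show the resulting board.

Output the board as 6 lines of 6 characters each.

Answer: ......
.WWW..
.WWB..
BWBB..
W...B.
......

Derivation:
Place W at (4,0); scan 8 dirs for brackets.
Dir NW: edge -> no flip
Dir N: opp run (3,0), next='.' -> no flip
Dir NE: opp run (3,1) capped by W -> flip
Dir W: edge -> no flip
Dir E: first cell '.' (not opp) -> no flip
Dir SW: edge -> no flip
Dir S: first cell '.' (not opp) -> no flip
Dir SE: first cell '.' (not opp) -> no flip
All flips: (3,1)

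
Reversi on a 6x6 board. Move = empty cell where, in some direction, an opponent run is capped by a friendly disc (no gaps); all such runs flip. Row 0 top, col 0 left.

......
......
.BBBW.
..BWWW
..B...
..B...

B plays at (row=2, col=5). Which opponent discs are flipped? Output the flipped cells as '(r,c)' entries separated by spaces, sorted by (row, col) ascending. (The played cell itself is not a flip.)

Dir NW: first cell '.' (not opp) -> no flip
Dir N: first cell '.' (not opp) -> no flip
Dir NE: edge -> no flip
Dir W: opp run (2,4) capped by B -> flip
Dir E: edge -> no flip
Dir SW: opp run (3,4), next='.' -> no flip
Dir S: opp run (3,5), next='.' -> no flip
Dir SE: edge -> no flip

Answer: (2,4)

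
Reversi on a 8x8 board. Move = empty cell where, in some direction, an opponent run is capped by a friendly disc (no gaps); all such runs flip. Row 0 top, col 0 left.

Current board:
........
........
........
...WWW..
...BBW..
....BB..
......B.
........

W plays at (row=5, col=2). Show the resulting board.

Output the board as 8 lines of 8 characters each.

Answer: ........
........
........
...WWW..
...WBW..
..W.BB..
......B.
........

Derivation:
Place W at (5,2); scan 8 dirs for brackets.
Dir NW: first cell '.' (not opp) -> no flip
Dir N: first cell '.' (not opp) -> no flip
Dir NE: opp run (4,3) capped by W -> flip
Dir W: first cell '.' (not opp) -> no flip
Dir E: first cell '.' (not opp) -> no flip
Dir SW: first cell '.' (not opp) -> no flip
Dir S: first cell '.' (not opp) -> no flip
Dir SE: first cell '.' (not opp) -> no flip
All flips: (4,3)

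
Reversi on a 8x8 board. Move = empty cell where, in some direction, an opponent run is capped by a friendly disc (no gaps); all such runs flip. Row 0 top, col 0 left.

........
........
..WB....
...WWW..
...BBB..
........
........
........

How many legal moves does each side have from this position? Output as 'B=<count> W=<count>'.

Answer: B=5 W=8

Derivation:
-- B to move --
(1,1): flips 2 -> legal
(1,2): no bracket -> illegal
(1,3): no bracket -> illegal
(2,1): flips 1 -> legal
(2,4): flips 1 -> legal
(2,5): flips 2 -> legal
(2,6): flips 1 -> legal
(3,1): no bracket -> illegal
(3,2): no bracket -> illegal
(3,6): no bracket -> illegal
(4,2): no bracket -> illegal
(4,6): no bracket -> illegal
B mobility = 5
-- W to move --
(1,2): flips 1 -> legal
(1,3): flips 1 -> legal
(1,4): no bracket -> illegal
(2,4): flips 1 -> legal
(3,2): no bracket -> illegal
(3,6): no bracket -> illegal
(4,2): no bracket -> illegal
(4,6): no bracket -> illegal
(5,2): flips 1 -> legal
(5,3): flips 2 -> legal
(5,4): flips 1 -> legal
(5,5): flips 2 -> legal
(5,6): flips 1 -> legal
W mobility = 8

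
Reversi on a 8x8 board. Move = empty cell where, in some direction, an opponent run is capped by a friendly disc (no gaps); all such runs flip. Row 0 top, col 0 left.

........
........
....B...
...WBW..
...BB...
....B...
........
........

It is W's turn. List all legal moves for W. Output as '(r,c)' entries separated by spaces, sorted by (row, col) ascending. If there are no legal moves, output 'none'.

(1,3): flips 1 -> legal
(1,4): no bracket -> illegal
(1,5): flips 1 -> legal
(2,3): no bracket -> illegal
(2,5): no bracket -> illegal
(3,2): no bracket -> illegal
(4,2): no bracket -> illegal
(4,5): no bracket -> illegal
(5,2): no bracket -> illegal
(5,3): flips 2 -> legal
(5,5): flips 1 -> legal
(6,3): no bracket -> illegal
(6,4): no bracket -> illegal
(6,5): no bracket -> illegal

Answer: (1,3) (1,5) (5,3) (5,5)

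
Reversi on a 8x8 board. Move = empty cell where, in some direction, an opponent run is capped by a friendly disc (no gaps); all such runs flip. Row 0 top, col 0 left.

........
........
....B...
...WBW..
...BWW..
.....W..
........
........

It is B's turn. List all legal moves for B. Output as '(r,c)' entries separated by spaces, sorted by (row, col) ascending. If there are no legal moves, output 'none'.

Answer: (2,3) (3,2) (3,6) (4,2) (4,6) (5,4) (5,6)

Derivation:
(2,2): no bracket -> illegal
(2,3): flips 1 -> legal
(2,5): no bracket -> illegal
(2,6): no bracket -> illegal
(3,2): flips 1 -> legal
(3,6): flips 1 -> legal
(4,2): flips 1 -> legal
(4,6): flips 3 -> legal
(5,3): no bracket -> illegal
(5,4): flips 1 -> legal
(5,6): flips 1 -> legal
(6,4): no bracket -> illegal
(6,5): no bracket -> illegal
(6,6): no bracket -> illegal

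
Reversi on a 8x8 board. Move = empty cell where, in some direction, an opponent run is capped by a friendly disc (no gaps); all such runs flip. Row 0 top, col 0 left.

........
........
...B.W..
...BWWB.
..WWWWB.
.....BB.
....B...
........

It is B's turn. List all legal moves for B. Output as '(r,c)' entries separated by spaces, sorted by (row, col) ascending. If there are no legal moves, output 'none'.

(1,4): flips 1 -> legal
(1,5): flips 3 -> legal
(1,6): no bracket -> illegal
(2,4): flips 1 -> legal
(2,6): no bracket -> illegal
(3,1): no bracket -> illegal
(3,2): no bracket -> illegal
(4,1): flips 4 -> legal
(5,1): flips 1 -> legal
(5,2): no bracket -> illegal
(5,3): flips 1 -> legal
(5,4): flips 1 -> legal

Answer: (1,4) (1,5) (2,4) (4,1) (5,1) (5,3) (5,4)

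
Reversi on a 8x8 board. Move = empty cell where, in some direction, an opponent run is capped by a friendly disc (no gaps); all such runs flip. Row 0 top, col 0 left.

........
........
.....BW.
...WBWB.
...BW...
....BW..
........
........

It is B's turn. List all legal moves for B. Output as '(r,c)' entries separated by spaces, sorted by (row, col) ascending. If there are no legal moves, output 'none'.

(1,5): no bracket -> illegal
(1,6): flips 1 -> legal
(1,7): no bracket -> illegal
(2,2): no bracket -> illegal
(2,3): flips 1 -> legal
(2,4): no bracket -> illegal
(2,7): flips 1 -> legal
(3,2): flips 1 -> legal
(3,7): no bracket -> illegal
(4,2): no bracket -> illegal
(4,5): flips 2 -> legal
(4,6): no bracket -> illegal
(5,3): no bracket -> illegal
(5,6): flips 1 -> legal
(6,4): no bracket -> illegal
(6,5): no bracket -> illegal
(6,6): no bracket -> illegal

Answer: (1,6) (2,3) (2,7) (3,2) (4,5) (5,6)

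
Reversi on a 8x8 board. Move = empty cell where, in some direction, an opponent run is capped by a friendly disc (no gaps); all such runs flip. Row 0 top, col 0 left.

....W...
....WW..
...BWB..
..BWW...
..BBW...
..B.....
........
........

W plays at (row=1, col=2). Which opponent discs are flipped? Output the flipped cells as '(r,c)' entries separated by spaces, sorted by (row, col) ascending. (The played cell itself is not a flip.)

Answer: (2,3)

Derivation:
Dir NW: first cell '.' (not opp) -> no flip
Dir N: first cell '.' (not opp) -> no flip
Dir NE: first cell '.' (not opp) -> no flip
Dir W: first cell '.' (not opp) -> no flip
Dir E: first cell '.' (not opp) -> no flip
Dir SW: first cell '.' (not opp) -> no flip
Dir S: first cell '.' (not opp) -> no flip
Dir SE: opp run (2,3) capped by W -> flip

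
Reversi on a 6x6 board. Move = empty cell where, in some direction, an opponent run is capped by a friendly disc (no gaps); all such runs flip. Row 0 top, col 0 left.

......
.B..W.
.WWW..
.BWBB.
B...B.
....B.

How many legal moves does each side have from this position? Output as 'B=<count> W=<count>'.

Answer: B=2 W=8

Derivation:
-- B to move --
(0,3): no bracket -> illegal
(0,4): no bracket -> illegal
(0,5): no bracket -> illegal
(1,0): no bracket -> illegal
(1,2): flips 1 -> legal
(1,3): flips 2 -> legal
(1,5): no bracket -> illegal
(2,0): no bracket -> illegal
(2,4): no bracket -> illegal
(2,5): no bracket -> illegal
(3,0): no bracket -> illegal
(4,1): no bracket -> illegal
(4,2): no bracket -> illegal
(4,3): no bracket -> illegal
B mobility = 2
-- W to move --
(0,0): flips 1 -> legal
(0,1): flips 1 -> legal
(0,2): no bracket -> illegal
(1,0): no bracket -> illegal
(1,2): no bracket -> illegal
(2,0): no bracket -> illegal
(2,4): no bracket -> illegal
(2,5): no bracket -> illegal
(3,0): flips 1 -> legal
(3,5): flips 2 -> legal
(4,1): flips 1 -> legal
(4,2): no bracket -> illegal
(4,3): flips 1 -> legal
(4,5): flips 1 -> legal
(5,0): no bracket -> illegal
(5,1): no bracket -> illegal
(5,3): no bracket -> illegal
(5,5): flips 2 -> legal
W mobility = 8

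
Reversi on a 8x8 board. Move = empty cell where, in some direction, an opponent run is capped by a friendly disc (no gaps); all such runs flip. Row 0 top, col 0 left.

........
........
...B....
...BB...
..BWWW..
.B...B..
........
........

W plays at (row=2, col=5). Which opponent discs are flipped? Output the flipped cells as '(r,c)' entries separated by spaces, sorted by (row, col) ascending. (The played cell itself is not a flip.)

Answer: (3,4)

Derivation:
Dir NW: first cell '.' (not opp) -> no flip
Dir N: first cell '.' (not opp) -> no flip
Dir NE: first cell '.' (not opp) -> no flip
Dir W: first cell '.' (not opp) -> no flip
Dir E: first cell '.' (not opp) -> no flip
Dir SW: opp run (3,4) capped by W -> flip
Dir S: first cell '.' (not opp) -> no flip
Dir SE: first cell '.' (not opp) -> no flip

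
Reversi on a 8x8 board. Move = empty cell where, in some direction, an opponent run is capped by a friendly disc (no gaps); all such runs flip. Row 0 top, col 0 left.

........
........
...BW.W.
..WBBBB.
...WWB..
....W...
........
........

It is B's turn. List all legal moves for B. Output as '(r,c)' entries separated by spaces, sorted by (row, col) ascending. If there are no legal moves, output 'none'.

Answer: (1,3) (1,4) (1,5) (1,6) (1,7) (2,5) (3,1) (4,1) (4,2) (5,2) (5,3) (5,5) (6,3) (6,4)

Derivation:
(1,3): flips 1 -> legal
(1,4): flips 1 -> legal
(1,5): flips 1 -> legal
(1,6): flips 1 -> legal
(1,7): flips 1 -> legal
(2,1): no bracket -> illegal
(2,2): no bracket -> illegal
(2,5): flips 1 -> legal
(2,7): no bracket -> illegal
(3,1): flips 1 -> legal
(3,7): no bracket -> illegal
(4,1): flips 1 -> legal
(4,2): flips 2 -> legal
(5,2): flips 1 -> legal
(5,3): flips 2 -> legal
(5,5): flips 1 -> legal
(6,3): flips 1 -> legal
(6,4): flips 2 -> legal
(6,5): no bracket -> illegal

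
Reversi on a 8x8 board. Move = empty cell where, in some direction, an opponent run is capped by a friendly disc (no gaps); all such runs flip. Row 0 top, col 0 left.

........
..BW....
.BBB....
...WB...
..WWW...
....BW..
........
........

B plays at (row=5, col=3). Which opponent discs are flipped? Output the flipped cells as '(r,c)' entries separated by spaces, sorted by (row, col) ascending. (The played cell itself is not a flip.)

Answer: (3,3) (4,3)

Derivation:
Dir NW: opp run (4,2), next='.' -> no flip
Dir N: opp run (4,3) (3,3) capped by B -> flip
Dir NE: opp run (4,4), next='.' -> no flip
Dir W: first cell '.' (not opp) -> no flip
Dir E: first cell 'B' (not opp) -> no flip
Dir SW: first cell '.' (not opp) -> no flip
Dir S: first cell '.' (not opp) -> no flip
Dir SE: first cell '.' (not opp) -> no flip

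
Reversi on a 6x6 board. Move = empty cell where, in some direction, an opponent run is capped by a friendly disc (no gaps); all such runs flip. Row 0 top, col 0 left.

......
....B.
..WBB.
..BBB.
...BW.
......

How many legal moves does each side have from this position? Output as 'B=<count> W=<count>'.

Answer: B=6 W=3

Derivation:
-- B to move --
(1,1): flips 1 -> legal
(1,2): flips 1 -> legal
(1,3): no bracket -> illegal
(2,1): flips 1 -> legal
(3,1): no bracket -> illegal
(3,5): no bracket -> illegal
(4,5): flips 1 -> legal
(5,3): no bracket -> illegal
(5,4): flips 1 -> legal
(5,5): flips 1 -> legal
B mobility = 6
-- W to move --
(0,3): no bracket -> illegal
(0,4): flips 3 -> legal
(0,5): no bracket -> illegal
(1,2): no bracket -> illegal
(1,3): no bracket -> illegal
(1,5): no bracket -> illegal
(2,1): no bracket -> illegal
(2,5): flips 2 -> legal
(3,1): no bracket -> illegal
(3,5): no bracket -> illegal
(4,1): no bracket -> illegal
(4,2): flips 2 -> legal
(4,5): no bracket -> illegal
(5,2): no bracket -> illegal
(5,3): no bracket -> illegal
(5,4): no bracket -> illegal
W mobility = 3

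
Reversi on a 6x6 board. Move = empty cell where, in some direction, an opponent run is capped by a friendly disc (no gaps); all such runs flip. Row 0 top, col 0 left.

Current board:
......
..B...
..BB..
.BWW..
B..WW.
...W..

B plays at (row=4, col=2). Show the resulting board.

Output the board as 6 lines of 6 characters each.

Answer: ......
..B...
..BB..
.BBW..
B.BWW.
...W..

Derivation:
Place B at (4,2); scan 8 dirs for brackets.
Dir NW: first cell 'B' (not opp) -> no flip
Dir N: opp run (3,2) capped by B -> flip
Dir NE: opp run (3,3), next='.' -> no flip
Dir W: first cell '.' (not opp) -> no flip
Dir E: opp run (4,3) (4,4), next='.' -> no flip
Dir SW: first cell '.' (not opp) -> no flip
Dir S: first cell '.' (not opp) -> no flip
Dir SE: opp run (5,3), next=edge -> no flip
All flips: (3,2)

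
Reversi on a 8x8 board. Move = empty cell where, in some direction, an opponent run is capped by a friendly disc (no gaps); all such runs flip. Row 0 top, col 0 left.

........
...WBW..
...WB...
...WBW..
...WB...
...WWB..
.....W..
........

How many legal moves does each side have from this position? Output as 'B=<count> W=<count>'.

Answer: B=14 W=6

Derivation:
-- B to move --
(0,2): flips 1 -> legal
(0,3): no bracket -> illegal
(0,4): no bracket -> illegal
(0,5): no bracket -> illegal
(0,6): flips 1 -> legal
(1,2): flips 2 -> legal
(1,6): flips 1 -> legal
(2,2): flips 2 -> legal
(2,5): no bracket -> illegal
(2,6): flips 1 -> legal
(3,2): flips 2 -> legal
(3,6): flips 1 -> legal
(4,2): flips 2 -> legal
(4,5): no bracket -> illegal
(4,6): flips 1 -> legal
(5,2): flips 3 -> legal
(5,6): no bracket -> illegal
(6,2): flips 1 -> legal
(6,3): no bracket -> illegal
(6,4): flips 1 -> legal
(6,6): no bracket -> illegal
(7,4): no bracket -> illegal
(7,5): flips 1 -> legal
(7,6): no bracket -> illegal
B mobility = 14
-- W to move --
(0,3): no bracket -> illegal
(0,4): flips 4 -> legal
(0,5): flips 1 -> legal
(2,5): flips 2 -> legal
(4,5): flips 3 -> legal
(4,6): no bracket -> illegal
(5,6): flips 1 -> legal
(6,4): no bracket -> illegal
(6,6): flips 2 -> legal
W mobility = 6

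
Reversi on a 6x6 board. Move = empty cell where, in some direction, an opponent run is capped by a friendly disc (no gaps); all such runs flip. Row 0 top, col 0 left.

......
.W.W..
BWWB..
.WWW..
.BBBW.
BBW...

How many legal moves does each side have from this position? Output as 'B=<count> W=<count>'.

Answer: B=8 W=7

Derivation:
-- B to move --
(0,0): no bracket -> illegal
(0,1): flips 3 -> legal
(0,2): flips 1 -> legal
(0,3): flips 1 -> legal
(0,4): no bracket -> illegal
(1,0): flips 2 -> legal
(1,2): flips 2 -> legal
(1,4): no bracket -> illegal
(2,4): flips 1 -> legal
(3,0): no bracket -> illegal
(3,4): no bracket -> illegal
(3,5): no bracket -> illegal
(4,0): no bracket -> illegal
(4,5): flips 1 -> legal
(5,3): flips 1 -> legal
(5,4): no bracket -> illegal
(5,5): no bracket -> illegal
B mobility = 8
-- W to move --
(1,0): no bracket -> illegal
(1,2): no bracket -> illegal
(1,4): flips 1 -> legal
(2,4): flips 1 -> legal
(3,0): flips 1 -> legal
(3,4): flips 1 -> legal
(4,0): flips 3 -> legal
(5,3): flips 2 -> legal
(5,4): flips 1 -> legal
W mobility = 7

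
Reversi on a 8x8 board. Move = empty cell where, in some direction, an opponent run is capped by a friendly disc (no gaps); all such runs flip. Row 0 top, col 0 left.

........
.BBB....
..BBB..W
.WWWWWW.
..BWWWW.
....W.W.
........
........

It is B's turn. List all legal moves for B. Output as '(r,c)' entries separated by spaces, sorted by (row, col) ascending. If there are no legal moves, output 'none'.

(1,6): no bracket -> illegal
(1,7): no bracket -> illegal
(2,0): flips 1 -> legal
(2,1): no bracket -> illegal
(2,5): no bracket -> illegal
(2,6): no bracket -> illegal
(3,0): no bracket -> illegal
(3,7): no bracket -> illegal
(4,0): flips 1 -> legal
(4,1): flips 1 -> legal
(4,7): flips 4 -> legal
(5,2): no bracket -> illegal
(5,3): flips 2 -> legal
(5,5): flips 2 -> legal
(5,7): flips 2 -> legal
(6,3): no bracket -> illegal
(6,4): flips 3 -> legal
(6,5): no bracket -> illegal
(6,6): no bracket -> illegal
(6,7): flips 3 -> legal

Answer: (2,0) (4,0) (4,1) (4,7) (5,3) (5,5) (5,7) (6,4) (6,7)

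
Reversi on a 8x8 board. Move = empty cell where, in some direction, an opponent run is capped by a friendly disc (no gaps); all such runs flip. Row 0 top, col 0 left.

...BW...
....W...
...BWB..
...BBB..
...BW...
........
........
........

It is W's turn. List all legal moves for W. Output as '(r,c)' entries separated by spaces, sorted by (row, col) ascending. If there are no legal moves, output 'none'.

Answer: (0,2) (2,2) (2,6) (3,2) (3,6) (4,2) (4,6)

Derivation:
(0,2): flips 1 -> legal
(1,2): no bracket -> illegal
(1,3): no bracket -> illegal
(1,5): no bracket -> illegal
(1,6): no bracket -> illegal
(2,2): flips 2 -> legal
(2,6): flips 2 -> legal
(3,2): flips 1 -> legal
(3,6): flips 1 -> legal
(4,2): flips 2 -> legal
(4,5): no bracket -> illegal
(4,6): flips 1 -> legal
(5,2): no bracket -> illegal
(5,3): no bracket -> illegal
(5,4): no bracket -> illegal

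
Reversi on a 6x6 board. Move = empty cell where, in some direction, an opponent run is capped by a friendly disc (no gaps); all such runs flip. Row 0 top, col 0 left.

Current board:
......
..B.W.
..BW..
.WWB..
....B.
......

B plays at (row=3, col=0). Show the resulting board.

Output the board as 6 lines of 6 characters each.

Answer: ......
..B.W.
..BW..
BBBB..
....B.
......

Derivation:
Place B at (3,0); scan 8 dirs for brackets.
Dir NW: edge -> no flip
Dir N: first cell '.' (not opp) -> no flip
Dir NE: first cell '.' (not opp) -> no flip
Dir W: edge -> no flip
Dir E: opp run (3,1) (3,2) capped by B -> flip
Dir SW: edge -> no flip
Dir S: first cell '.' (not opp) -> no flip
Dir SE: first cell '.' (not opp) -> no flip
All flips: (3,1) (3,2)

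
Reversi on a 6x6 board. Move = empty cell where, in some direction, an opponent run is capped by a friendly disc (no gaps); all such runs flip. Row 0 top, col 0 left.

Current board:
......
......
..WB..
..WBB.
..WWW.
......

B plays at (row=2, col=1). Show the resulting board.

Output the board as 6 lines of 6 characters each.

Answer: ......
......
.BBB..
..WBB.
..WWW.
......

Derivation:
Place B at (2,1); scan 8 dirs for brackets.
Dir NW: first cell '.' (not opp) -> no flip
Dir N: first cell '.' (not opp) -> no flip
Dir NE: first cell '.' (not opp) -> no flip
Dir W: first cell '.' (not opp) -> no flip
Dir E: opp run (2,2) capped by B -> flip
Dir SW: first cell '.' (not opp) -> no flip
Dir S: first cell '.' (not opp) -> no flip
Dir SE: opp run (3,2) (4,3), next='.' -> no flip
All flips: (2,2)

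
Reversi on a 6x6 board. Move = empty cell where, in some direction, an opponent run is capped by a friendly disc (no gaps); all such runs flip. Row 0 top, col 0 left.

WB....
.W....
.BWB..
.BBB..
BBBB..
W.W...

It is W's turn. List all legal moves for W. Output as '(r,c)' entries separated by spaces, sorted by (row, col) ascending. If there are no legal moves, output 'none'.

(0,2): flips 1 -> legal
(1,0): no bracket -> illegal
(1,2): no bracket -> illegal
(1,3): no bracket -> illegal
(1,4): flips 3 -> legal
(2,0): flips 1 -> legal
(2,4): flips 1 -> legal
(3,0): flips 2 -> legal
(3,4): flips 1 -> legal
(4,4): flips 1 -> legal
(5,1): flips 3 -> legal
(5,3): no bracket -> illegal
(5,4): no bracket -> illegal

Answer: (0,2) (1,4) (2,0) (2,4) (3,0) (3,4) (4,4) (5,1)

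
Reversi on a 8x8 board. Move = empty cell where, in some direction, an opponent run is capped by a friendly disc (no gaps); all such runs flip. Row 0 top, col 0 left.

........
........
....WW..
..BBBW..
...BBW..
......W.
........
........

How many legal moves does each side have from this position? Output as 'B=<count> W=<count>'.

-- B to move --
(1,3): no bracket -> illegal
(1,4): flips 1 -> legal
(1,5): flips 1 -> legal
(1,6): flips 1 -> legal
(2,3): no bracket -> illegal
(2,6): flips 1 -> legal
(3,6): flips 1 -> legal
(4,6): flips 1 -> legal
(4,7): no bracket -> illegal
(5,4): no bracket -> illegal
(5,5): no bracket -> illegal
(5,7): no bracket -> illegal
(6,5): no bracket -> illegal
(6,6): no bracket -> illegal
(6,7): flips 2 -> legal
B mobility = 7
-- W to move --
(2,1): no bracket -> illegal
(2,2): no bracket -> illegal
(2,3): flips 1 -> legal
(3,1): flips 3 -> legal
(4,1): no bracket -> illegal
(4,2): flips 3 -> legal
(5,2): flips 2 -> legal
(5,3): flips 1 -> legal
(5,4): flips 2 -> legal
(5,5): no bracket -> illegal
W mobility = 6

Answer: B=7 W=6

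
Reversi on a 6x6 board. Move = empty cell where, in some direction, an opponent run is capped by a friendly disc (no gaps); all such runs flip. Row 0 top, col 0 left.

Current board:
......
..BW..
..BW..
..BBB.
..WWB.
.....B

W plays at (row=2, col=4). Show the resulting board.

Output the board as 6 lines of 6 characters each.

Place W at (2,4); scan 8 dirs for brackets.
Dir NW: first cell 'W' (not opp) -> no flip
Dir N: first cell '.' (not opp) -> no flip
Dir NE: first cell '.' (not opp) -> no flip
Dir W: first cell 'W' (not opp) -> no flip
Dir E: first cell '.' (not opp) -> no flip
Dir SW: opp run (3,3) capped by W -> flip
Dir S: opp run (3,4) (4,4), next='.' -> no flip
Dir SE: first cell '.' (not opp) -> no flip
All flips: (3,3)

Answer: ......
..BW..
..BWW.
..BWB.
..WWB.
.....B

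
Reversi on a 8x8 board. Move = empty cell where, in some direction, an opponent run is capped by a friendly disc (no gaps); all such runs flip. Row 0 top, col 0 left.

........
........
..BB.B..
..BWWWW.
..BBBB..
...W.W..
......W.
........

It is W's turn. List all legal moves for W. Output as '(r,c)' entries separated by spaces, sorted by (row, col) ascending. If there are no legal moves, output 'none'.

Answer: (1,1) (1,2) (1,3) (1,4) (1,5) (1,6) (3,1) (5,1) (5,2) (5,4) (5,6)

Derivation:
(1,1): flips 1 -> legal
(1,2): flips 1 -> legal
(1,3): flips 1 -> legal
(1,4): flips 1 -> legal
(1,5): flips 1 -> legal
(1,6): flips 1 -> legal
(2,1): no bracket -> illegal
(2,4): no bracket -> illegal
(2,6): no bracket -> illegal
(3,1): flips 2 -> legal
(4,1): no bracket -> illegal
(4,6): no bracket -> illegal
(5,1): flips 1 -> legal
(5,2): flips 1 -> legal
(5,4): flips 2 -> legal
(5,6): flips 1 -> legal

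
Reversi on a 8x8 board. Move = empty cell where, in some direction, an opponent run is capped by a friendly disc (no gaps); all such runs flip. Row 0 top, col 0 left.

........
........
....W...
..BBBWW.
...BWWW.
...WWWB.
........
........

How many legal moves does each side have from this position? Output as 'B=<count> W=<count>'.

Answer: B=10 W=8

Derivation:
-- B to move --
(1,3): no bracket -> illegal
(1,4): flips 1 -> legal
(1,5): flips 1 -> legal
(2,3): no bracket -> illegal
(2,5): no bracket -> illegal
(2,6): flips 2 -> legal
(2,7): no bracket -> illegal
(3,7): flips 2 -> legal
(4,2): no bracket -> illegal
(4,7): flips 3 -> legal
(5,2): flips 3 -> legal
(5,7): no bracket -> illegal
(6,2): no bracket -> illegal
(6,3): flips 1 -> legal
(6,4): flips 2 -> legal
(6,5): flips 1 -> legal
(6,6): flips 2 -> legal
B mobility = 10
-- W to move --
(2,1): flips 2 -> legal
(2,2): flips 1 -> legal
(2,3): flips 3 -> legal
(2,5): no bracket -> illegal
(3,1): flips 3 -> legal
(4,1): no bracket -> illegal
(4,2): flips 2 -> legal
(4,7): no bracket -> illegal
(5,2): no bracket -> illegal
(5,7): flips 1 -> legal
(6,5): no bracket -> illegal
(6,6): flips 1 -> legal
(6,7): flips 1 -> legal
W mobility = 8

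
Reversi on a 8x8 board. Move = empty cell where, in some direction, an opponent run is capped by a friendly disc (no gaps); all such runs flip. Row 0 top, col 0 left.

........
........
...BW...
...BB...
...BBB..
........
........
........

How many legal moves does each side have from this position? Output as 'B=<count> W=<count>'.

-- B to move --
(1,3): no bracket -> illegal
(1,4): flips 1 -> legal
(1,5): flips 1 -> legal
(2,5): flips 1 -> legal
(3,5): no bracket -> illegal
B mobility = 3
-- W to move --
(1,2): no bracket -> illegal
(1,3): no bracket -> illegal
(1,4): no bracket -> illegal
(2,2): flips 1 -> legal
(2,5): no bracket -> illegal
(3,2): no bracket -> illegal
(3,5): no bracket -> illegal
(3,6): no bracket -> illegal
(4,2): flips 1 -> legal
(4,6): no bracket -> illegal
(5,2): no bracket -> illegal
(5,3): no bracket -> illegal
(5,4): flips 2 -> legal
(5,5): no bracket -> illegal
(5,6): no bracket -> illegal
W mobility = 3

Answer: B=3 W=3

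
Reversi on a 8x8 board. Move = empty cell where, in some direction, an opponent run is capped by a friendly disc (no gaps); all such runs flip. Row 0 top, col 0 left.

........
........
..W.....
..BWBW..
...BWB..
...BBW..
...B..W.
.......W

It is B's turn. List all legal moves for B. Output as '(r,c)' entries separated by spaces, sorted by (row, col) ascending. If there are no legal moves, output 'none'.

(1,1): no bracket -> illegal
(1,2): flips 1 -> legal
(1,3): no bracket -> illegal
(2,1): no bracket -> illegal
(2,3): flips 1 -> legal
(2,4): no bracket -> illegal
(2,5): flips 1 -> legal
(2,6): flips 2 -> legal
(3,1): no bracket -> illegal
(3,6): flips 1 -> legal
(4,2): no bracket -> illegal
(4,6): no bracket -> illegal
(5,6): flips 1 -> legal
(5,7): no bracket -> illegal
(6,4): no bracket -> illegal
(6,5): flips 1 -> legal
(6,7): no bracket -> illegal
(7,5): no bracket -> illegal
(7,6): no bracket -> illegal

Answer: (1,2) (2,3) (2,5) (2,6) (3,6) (5,6) (6,5)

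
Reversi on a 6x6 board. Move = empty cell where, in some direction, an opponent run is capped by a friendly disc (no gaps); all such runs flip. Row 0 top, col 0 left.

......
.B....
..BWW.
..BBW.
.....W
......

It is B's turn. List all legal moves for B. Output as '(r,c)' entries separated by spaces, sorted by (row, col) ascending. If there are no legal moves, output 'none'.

Answer: (1,3) (1,4) (1,5) (2,5) (3,5)

Derivation:
(1,2): no bracket -> illegal
(1,3): flips 1 -> legal
(1,4): flips 1 -> legal
(1,5): flips 1 -> legal
(2,5): flips 2 -> legal
(3,5): flips 1 -> legal
(4,3): no bracket -> illegal
(4,4): no bracket -> illegal
(5,4): no bracket -> illegal
(5,5): no bracket -> illegal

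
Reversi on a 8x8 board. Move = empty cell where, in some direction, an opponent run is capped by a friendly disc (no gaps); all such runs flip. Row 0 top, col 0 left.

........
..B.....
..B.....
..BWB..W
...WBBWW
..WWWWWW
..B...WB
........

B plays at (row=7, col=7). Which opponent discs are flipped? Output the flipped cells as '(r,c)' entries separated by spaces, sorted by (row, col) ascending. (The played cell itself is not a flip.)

Answer: (5,5) (6,6)

Derivation:
Dir NW: opp run (6,6) (5,5) capped by B -> flip
Dir N: first cell 'B' (not opp) -> no flip
Dir NE: edge -> no flip
Dir W: first cell '.' (not opp) -> no flip
Dir E: edge -> no flip
Dir SW: edge -> no flip
Dir S: edge -> no flip
Dir SE: edge -> no flip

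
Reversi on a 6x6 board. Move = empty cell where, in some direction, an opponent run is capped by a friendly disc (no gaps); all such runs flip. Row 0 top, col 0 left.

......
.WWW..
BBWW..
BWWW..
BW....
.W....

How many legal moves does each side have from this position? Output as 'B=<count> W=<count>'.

Answer: B=9 W=1

Derivation:
-- B to move --
(0,0): no bracket -> illegal
(0,1): flips 1 -> legal
(0,2): flips 1 -> legal
(0,3): flips 1 -> legal
(0,4): flips 3 -> legal
(1,0): no bracket -> illegal
(1,4): no bracket -> illegal
(2,4): flips 2 -> legal
(3,4): flips 3 -> legal
(4,2): flips 2 -> legal
(4,3): flips 1 -> legal
(4,4): no bracket -> illegal
(5,0): no bracket -> illegal
(5,2): flips 1 -> legal
B mobility = 9
-- W to move --
(1,0): flips 1 -> legal
(5,0): no bracket -> illegal
W mobility = 1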